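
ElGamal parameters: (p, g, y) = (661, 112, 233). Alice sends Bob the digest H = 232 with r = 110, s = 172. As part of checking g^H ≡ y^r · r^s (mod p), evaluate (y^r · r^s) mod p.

166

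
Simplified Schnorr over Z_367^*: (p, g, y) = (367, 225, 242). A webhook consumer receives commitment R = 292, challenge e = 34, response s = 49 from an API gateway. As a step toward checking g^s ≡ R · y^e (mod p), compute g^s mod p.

225^2 = 50625 ≡ 346
225^4 ≡ 346^2 = 119716 ≡ 74
225^8 ≡ 74^2 = 5476 ≡ 338
225^16 ≡ 338^2 = 114244 ≡ 107
225^32 ≡ 107^2 = 11449 ≡ 72
49 = 32 + 16 + 1, so 225^49 ≡ 72·107·225 ≡ 59 (mod 367)

59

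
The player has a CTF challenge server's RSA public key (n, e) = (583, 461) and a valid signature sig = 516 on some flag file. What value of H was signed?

sig^2 ≡ 516^2 = 266256 ≡ 408
sig^4 ≡ 408^2 = 166464 ≡ 309
sig^8 ≡ 309^2 = 95481 ≡ 452
sig^16 ≡ 452^2 = 204304 ≡ 254
sig^32 ≡ 254^2 = 64516 ≡ 386
sig^64 ≡ 386^2 = 148996 ≡ 331
sig^128 ≡ 331^2 = 109561 ≡ 540
sig^256 ≡ 540^2 = 291600 ≡ 100
461 = 256 + 128 + 64 + 8 + 4 + 1, so sig^461 ≡ 100·540·331·452·309·516 ≡ 450 (mod 583)

450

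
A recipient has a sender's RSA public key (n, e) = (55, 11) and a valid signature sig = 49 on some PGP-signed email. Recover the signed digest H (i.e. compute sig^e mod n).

49

sig^2 ≡ 49^2 = 2401 ≡ 36
sig^4 ≡ 36^2 = 1296 ≡ 31
sig^8 ≡ 31^2 = 961 ≡ 26
11 = 8 + 2 + 1, so sig^11 ≡ 26·36·49 ≡ 49 (mod 55)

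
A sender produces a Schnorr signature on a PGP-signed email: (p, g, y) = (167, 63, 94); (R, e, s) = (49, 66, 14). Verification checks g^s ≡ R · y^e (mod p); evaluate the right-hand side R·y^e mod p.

94^2 = 8836 ≡ 152
94^4 ≡ 152^2 = 23104 ≡ 58
94^8 ≡ 58^2 = 3364 ≡ 24
94^16 ≡ 24^2 = 576 ≡ 75
94^32 ≡ 75^2 = 5625 ≡ 114
94^64 ≡ 114^2 = 12996 ≡ 137
66 = 64 + 2, so 94^66 ≡ 137·152 ≡ 116 (mod 167)
R · y^e ≡ 49·116 = 5684 ≡ 6 (mod 167)

6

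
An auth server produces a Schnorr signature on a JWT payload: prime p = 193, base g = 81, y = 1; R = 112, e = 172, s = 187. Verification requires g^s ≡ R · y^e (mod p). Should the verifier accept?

g^s mod p:
81^2 = 6561 ≡ 192
81^4 ≡ 192^2 = 36864 ≡ 1
81^8 ≡ 1^2 = 1
81^16 ≡ 1^2 = 1
81^32 ≡ 1^2 = 1
81^64 ≡ 1^2 = 1
81^128 ≡ 1^2 = 1
187 = 128 + 32 + 16 + 8 + 2 + 1, so 81^187 ≡ 1·1·1·1·192·81 ≡ 112 (mod 193)
R · y^e mod p:
1^2 = 1
1^4 ≡ 1^2 = 1
1^8 ≡ 1^2 = 1
1^16 ≡ 1^2 = 1
1^32 ≡ 1^2 = 1
1^64 ≡ 1^2 = 1
1^128 ≡ 1^2 = 1
172 = 128 + 32 + 8 + 4, so 1^172 ≡ 1·1·1·1 ≡ 1 (mod 193)
112·1 = 112 ≡ 112 (mod 193)
112 ≡ 112 (mod 193); signature holds.

accept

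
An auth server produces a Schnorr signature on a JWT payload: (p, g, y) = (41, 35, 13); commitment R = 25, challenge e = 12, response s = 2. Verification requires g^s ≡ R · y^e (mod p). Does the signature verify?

g^s mod p:
35^2 = 1225 ≡ 36
R · y^e mod p:
13^2 = 169 ≡ 5
13^4 ≡ 5^2 = 25
13^8 ≡ 25^2 = 625 ≡ 10
12 = 8 + 4, so 13^12 ≡ 10·25 ≡ 4 (mod 41)
25·4 = 100 ≡ 18 (mod 41)
36 ≠ 18; the check fails.

does not verify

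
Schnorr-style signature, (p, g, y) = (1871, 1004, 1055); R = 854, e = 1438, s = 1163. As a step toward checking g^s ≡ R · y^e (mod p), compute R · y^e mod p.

1055^2 = 1113025 ≡ 1651
1055^4 ≡ 1651^2 = 2725801 ≡ 1625
1055^8 ≡ 1625^2 = 2640625 ≡ 644
1055^16 ≡ 644^2 = 414736 ≡ 1245
1055^32 ≡ 1245^2 = 1550025 ≡ 837
1055^64 ≡ 837^2 = 700569 ≡ 815
1055^128 ≡ 815^2 = 664225 ≡ 20
1055^256 ≡ 20^2 = 400
1055^512 ≡ 400^2 = 160000 ≡ 965
1055^1024 ≡ 965^2 = 931225 ≡ 1338
1438 = 1024 + 256 + 128 + 16 + 8 + 4 + 2, so 1055^1438 ≡ 1338·400·20·1245·644·1625·1651 ≡ 1352 (mod 1871)
R · y^e ≡ 854·1352 = 1154608 ≡ 201 (mod 1871)

201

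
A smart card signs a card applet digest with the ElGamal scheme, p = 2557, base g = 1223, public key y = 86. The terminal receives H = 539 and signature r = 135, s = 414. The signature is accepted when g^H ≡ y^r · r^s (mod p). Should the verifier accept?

Left side g^H mod p:
1223^2 = 1495729 ≡ 2441
1223^4 ≡ 2441^2 = 5958481 ≡ 671
1223^8 ≡ 671^2 = 450241 ≡ 209
1223^16 ≡ 209^2 = 43681 ≡ 212
1223^32 ≡ 212^2 = 44944 ≡ 1475
1223^64 ≡ 1475^2 = 2175625 ≡ 2175
1223^128 ≡ 2175^2 = 4730625 ≡ 175
1223^256 ≡ 175^2 = 30625 ≡ 2498
1223^512 ≡ 2498^2 = 6240004 ≡ 924
539 = 512 + 16 + 8 + 2 + 1, so 1223^539 ≡ 924·212·209·2441·1223 ≡ 1980 (mod 2557)
Right side y^r · r^s mod p:
86^2 = 7396 ≡ 2282
86^4 ≡ 2282^2 = 5207524 ≡ 1472
86^8 ≡ 1472^2 = 2166784 ≡ 1005
86^16 ≡ 1005^2 = 1010025 ≡ 10
86^32 ≡ 10^2 = 100
86^64 ≡ 100^2 = 10000 ≡ 2329
86^128 ≡ 2329^2 = 5424241 ≡ 844
135 = 128 + 4 + 2 + 1, so 86^135 ≡ 844·1472·2282·86 ≡ 527 (mod 2557)
135^2 = 18225 ≡ 326
135^4 ≡ 326^2 = 106276 ≡ 1439
135^8 ≡ 1439^2 = 2070721 ≡ 2108
135^16 ≡ 2108^2 = 4443664 ≡ 2155
135^32 ≡ 2155^2 = 4644025 ≡ 513
135^64 ≡ 513^2 = 263169 ≡ 2355
135^128 ≡ 2355^2 = 5546025 ≡ 2449
135^256 ≡ 2449^2 = 5997601 ≡ 1436
414 = 256 + 128 + 16 + 8 + 4 + 2, so 135^414 ≡ 1436·2449·2155·2108·1439·326 ≡ 544 (mod 2557)
527·544 = 286688 ≡ 304 (mod 2557)
1980 ≠ 304, so verification fails.

reject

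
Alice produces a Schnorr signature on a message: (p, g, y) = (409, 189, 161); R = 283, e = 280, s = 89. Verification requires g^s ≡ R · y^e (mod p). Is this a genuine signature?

genuine

g^s mod p:
189^2 = 35721 ≡ 138
189^4 ≡ 138^2 = 19044 ≡ 230
189^8 ≡ 230^2 = 52900 ≡ 139
189^16 ≡ 139^2 = 19321 ≡ 98
189^32 ≡ 98^2 = 9604 ≡ 197
189^64 ≡ 197^2 = 38809 ≡ 363
89 = 64 + 16 + 8 + 1, so 189^89 ≡ 363·98·139·189 ≡ 372 (mod 409)
R · y^e mod p:
161^2 = 25921 ≡ 154
161^4 ≡ 154^2 = 23716 ≡ 403
161^8 ≡ 403^2 = 162409 ≡ 36
161^16 ≡ 36^2 = 1296 ≡ 69
161^32 ≡ 69^2 = 4761 ≡ 262
161^64 ≡ 262^2 = 68644 ≡ 341
161^128 ≡ 341^2 = 116281 ≡ 125
161^256 ≡ 125^2 = 15625 ≡ 83
280 = 256 + 16 + 8, so 161^280 ≡ 83·69·36 ≡ 36 (mod 409)
283·36 = 10188 ≡ 372 (mod 409)
372 ≡ 372 (mod 409); signature holds.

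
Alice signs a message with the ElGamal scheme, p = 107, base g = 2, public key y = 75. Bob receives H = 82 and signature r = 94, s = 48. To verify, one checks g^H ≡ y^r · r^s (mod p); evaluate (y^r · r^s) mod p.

90

75^2 = 5625 ≡ 61
75^4 ≡ 61^2 = 3721 ≡ 83
75^8 ≡ 83^2 = 6889 ≡ 41
75^16 ≡ 41^2 = 1681 ≡ 76
75^32 ≡ 76^2 = 5776 ≡ 105
75^64 ≡ 105^2 = 11025 ≡ 4
94 = 64 + 16 + 8 + 4 + 2, so 75^94 ≡ 4·76·41·83·61 ≡ 56 (mod 107)
94^2 = 8836 ≡ 62
94^4 ≡ 62^2 = 3844 ≡ 99
94^8 ≡ 99^2 = 9801 ≡ 64
94^16 ≡ 64^2 = 4096 ≡ 30
94^32 ≡ 30^2 = 900 ≡ 44
48 = 32 + 16, so 94^48 ≡ 44·30 ≡ 36 (mod 107)
y^r · r^s ≡ 56·36 = 2016 ≡ 90 (mod 107)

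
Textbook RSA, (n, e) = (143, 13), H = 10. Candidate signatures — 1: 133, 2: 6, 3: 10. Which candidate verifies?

3

Candidate 1: 133^13 mod 143 = 133
Candidate 2: 6^13 mod 143 = 84
Candidate 3: 10^13 mod 143 = 10
  → matches H = 10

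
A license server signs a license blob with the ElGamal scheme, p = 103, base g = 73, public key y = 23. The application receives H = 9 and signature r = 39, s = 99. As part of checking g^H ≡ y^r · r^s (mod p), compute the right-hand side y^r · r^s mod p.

37

Squares mod 103: 23^1≡23, 23^2≡14, 23^4≡93, 23^8≡100, 23^16≡9, 23^32≡81
39 = 32 + 4 + 2 + 1, so 23^39 ≡ 81·93·14·23 ≡ 79 (mod 103)
Squares mod 103: 39^1≡39, 39^2≡79, 39^4≡61, 39^8≡13, 39^16≡66, 39^32≡30, 39^64≡76
99 = 64 + 32 + 2 + 1, so 39^99 ≡ 76·30·79·39 ≡ 80 (mod 103)
y^r · r^s ≡ 79·80 = 6320 ≡ 37 (mod 103)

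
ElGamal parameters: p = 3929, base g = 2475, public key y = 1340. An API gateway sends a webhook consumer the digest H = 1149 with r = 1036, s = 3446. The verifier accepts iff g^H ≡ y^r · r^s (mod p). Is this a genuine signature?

Left side g^H mod p:
2475^2 = 6125625 ≡ 314
2475^4 ≡ 314^2 = 98596 ≡ 371
2475^8 ≡ 371^2 = 137641 ≡ 126
2475^16 ≡ 126^2 = 15876 ≡ 160
2475^32 ≡ 160^2 = 25600 ≡ 2026
2475^64 ≡ 2026^2 = 4104676 ≡ 2800
2475^128 ≡ 2800^2 = 7840000 ≡ 1645
2475^256 ≡ 1645^2 = 2706025 ≡ 2873
2475^512 ≡ 2873^2 = 8254129 ≡ 3229
2475^1024 ≡ 3229^2 = 10426441 ≡ 2804
1149 = 1024 + 64 + 32 + 16 + 8 + 4 + 1, so 2475^1149 ≡ 2804·2800·2026·160·126·371·2475 ≡ 2292 (mod 3929)
Right side y^r · r^s mod p:
1340^2 = 1795600 ≡ 47
1340^4 ≡ 47^2 = 2209
1340^8 ≡ 2209^2 = 4879681 ≡ 3792
1340^16 ≡ 3792^2 = 14379264 ≡ 3053
1340^32 ≡ 3053^2 = 9320809 ≡ 1221
1340^64 ≡ 1221^2 = 1490841 ≡ 1750
1340^128 ≡ 1750^2 = 3062500 ≡ 1809
1340^256 ≡ 1809^2 = 3272481 ≡ 3553
1340^512 ≡ 3553^2 = 12623809 ≡ 3861
1340^1024 ≡ 3861^2 = 14907321 ≡ 695
1036 = 1024 + 8 + 4, so 1340^1036 ≡ 695·3792·2209 ≡ 1222 (mod 3929)
1036^2 = 1073296 ≡ 679
1036^4 ≡ 679^2 = 461041 ≡ 1348
1036^8 ≡ 1348^2 = 1817104 ≡ 1906
1036^16 ≡ 1906^2 = 3632836 ≡ 2440
1036^32 ≡ 2440^2 = 5953600 ≡ 1165
1036^64 ≡ 1165^2 = 1357225 ≡ 1720
1036^128 ≡ 1720^2 = 2958400 ≡ 3792
1036^256 ≡ 3792^2 = 14379264 ≡ 3053
1036^512 ≡ 3053^2 = 9320809 ≡ 1221
1036^1024 ≡ 1221^2 = 1490841 ≡ 1750
1036^2048 ≡ 1750^2 = 3062500 ≡ 1809
3446 = 2048 + 1024 + 256 + 64 + 32 + 16 + 4 + 2, so 1036^3446 ≡ 1809·1750·3053·1720·1165·2440·1348·679 ≡ 3467 (mod 3929)
1222·3467 = 4236674 ≡ 1212 (mod 3929)
2292 ≠ 1212, so verification fails.

forged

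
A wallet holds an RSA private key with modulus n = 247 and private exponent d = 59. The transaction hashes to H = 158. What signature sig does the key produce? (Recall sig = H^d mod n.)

H^2 ≡ 158^2 = 24964 ≡ 17
H^4 ≡ 17^2 = 289 ≡ 42
H^8 ≡ 42^2 = 1764 ≡ 35
H^16 ≡ 35^2 = 1225 ≡ 237
H^32 ≡ 237^2 = 56169 ≡ 100
59 = 32 + 16 + 8 + 2 + 1, so H^59 ≡ 100·237·35·17·158 ≡ 176 (mod 247)

176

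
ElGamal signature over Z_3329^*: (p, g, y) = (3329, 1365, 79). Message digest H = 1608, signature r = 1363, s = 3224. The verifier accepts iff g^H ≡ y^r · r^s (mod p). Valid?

no

Left side g^H mod p:
1365^2 = 1863225 ≡ 2314
1365^4 ≡ 2314^2 = 5354596 ≡ 1564
1365^8 ≡ 1564^2 = 2446096 ≡ 2610
1365^16 ≡ 2610^2 = 6812100 ≡ 966
1365^32 ≡ 966^2 = 933156 ≡ 1036
1365^64 ≡ 1036^2 = 1073296 ≡ 1358
1365^128 ≡ 1358^2 = 1844164 ≡ 3227
1365^256 ≡ 3227^2 = 10413529 ≡ 417
1365^512 ≡ 417^2 = 173889 ≡ 781
1365^1024 ≡ 781^2 = 609961 ≡ 754
1608 = 1024 + 512 + 64 + 8, so 1365^1608 ≡ 754·781·1358·2610 ≡ 1263 (mod 3329)
Right side y^r · r^s mod p:
79^2 = 6241 ≡ 2912
79^4 ≡ 2912^2 = 8479744 ≡ 781
79^8 ≡ 781^2 = 609961 ≡ 754
79^16 ≡ 754^2 = 568516 ≡ 2586
79^32 ≡ 2586^2 = 6687396 ≡ 2764
79^64 ≡ 2764^2 = 7639696 ≡ 2970
79^128 ≡ 2970^2 = 8820900 ≡ 2379
79^256 ≡ 2379^2 = 5659641 ≡ 341
79^512 ≡ 341^2 = 116281 ≡ 3095
79^1024 ≡ 3095^2 = 9579025 ≡ 1492
1363 = 1024 + 256 + 64 + 16 + 2 + 1, so 79^1363 ≡ 1492·341·2970·2586·2912·79 ≡ 1976 (mod 3329)
1363^2 = 1857769 ≡ 187
1363^4 ≡ 187^2 = 34969 ≡ 1679
1363^8 ≡ 1679^2 = 2819041 ≡ 2707
1363^16 ≡ 2707^2 = 7327849 ≡ 720
1363^32 ≡ 720^2 = 518400 ≡ 2405
1363^64 ≡ 2405^2 = 5784025 ≡ 1552
1363^128 ≡ 1552^2 = 2408704 ≡ 1837
1363^256 ≡ 1837^2 = 3374569 ≡ 2292
1363^512 ≡ 2292^2 = 5253264 ≡ 102
1363^1024 ≡ 102^2 = 10404 ≡ 417
1363^2048 ≡ 417^2 = 173889 ≡ 781
3224 = 2048 + 1024 + 128 + 16 + 8, so 1363^3224 ≡ 781·417·1837·720·2707 ≡ 1746 (mod 3329)
1976·1746 = 3450096 ≡ 1252 (mod 3329)
1263 ≠ 1252, so verification fails.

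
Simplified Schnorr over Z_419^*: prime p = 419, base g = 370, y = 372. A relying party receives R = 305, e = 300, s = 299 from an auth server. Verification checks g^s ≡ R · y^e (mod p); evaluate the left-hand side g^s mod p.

370^299 mod 419 = 283

283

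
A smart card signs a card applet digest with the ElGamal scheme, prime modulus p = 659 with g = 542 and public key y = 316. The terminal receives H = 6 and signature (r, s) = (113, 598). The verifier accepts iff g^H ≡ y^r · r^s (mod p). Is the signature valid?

valid

Left side g^H mod p:
542^2 = 293764 ≡ 509
542^4 ≡ 509^2 = 259081 ≡ 94
6 = 4 + 2, so 542^6 ≡ 94·509 ≡ 398 (mod 659)
Right side y^r · r^s mod p:
316^2 = 99856 ≡ 347
316^4 ≡ 347^2 = 120409 ≡ 471
316^8 ≡ 471^2 = 221841 ≡ 417
316^16 ≡ 417^2 = 173889 ≡ 572
316^32 ≡ 572^2 = 327184 ≡ 320
316^64 ≡ 320^2 = 102400 ≡ 255
113 = 64 + 32 + 16 + 1, so 316^113 ≡ 255·320·572·316 ≡ 171 (mod 659)
113^2 = 12769 ≡ 248
113^4 ≡ 248^2 = 61504 ≡ 217
113^8 ≡ 217^2 = 47089 ≡ 300
113^16 ≡ 300^2 = 90000 ≡ 376
113^32 ≡ 376^2 = 141376 ≡ 350
113^64 ≡ 350^2 = 122500 ≡ 585
113^128 ≡ 585^2 = 342225 ≡ 204
113^256 ≡ 204^2 = 41616 ≡ 99
113^512 ≡ 99^2 = 9801 ≡ 575
598 = 512 + 64 + 16 + 4 + 2, so 113^598 ≡ 575·585·376·217·248 ≡ 380 (mod 659)
171·380 = 64980 ≡ 398 (mod 659)
398 ≡ 398 (mod 659), so the signature is genuine.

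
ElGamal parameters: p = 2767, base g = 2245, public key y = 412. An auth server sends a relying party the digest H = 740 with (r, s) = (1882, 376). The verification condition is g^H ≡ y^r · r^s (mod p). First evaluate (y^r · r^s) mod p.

412^2 = 169744 ≡ 957
412^4 ≡ 957^2 = 915849 ≡ 2739
412^8 ≡ 2739^2 = 7502121 ≡ 784
412^16 ≡ 784^2 = 614656 ≡ 382
412^32 ≡ 382^2 = 145924 ≡ 2040
412^64 ≡ 2040^2 = 4161600 ≡ 32
412^128 ≡ 32^2 = 1024
412^256 ≡ 1024^2 = 1048576 ≡ 2650
412^512 ≡ 2650^2 = 7022500 ≡ 2621
412^1024 ≡ 2621^2 = 6869641 ≡ 1947
1882 = 1024 + 512 + 256 + 64 + 16 + 8 + 2, so 412^1882 ≡ 1947·2621·2650·32·382·784·957 ≡ 1012 (mod 2767)
1882^2 = 3541924 ≡ 164
1882^4 ≡ 164^2 = 26896 ≡ 1993
1882^8 ≡ 1993^2 = 3972049 ≡ 1404
1882^16 ≡ 1404^2 = 1971216 ≡ 1112
1882^32 ≡ 1112^2 = 1236544 ≡ 2462
1882^64 ≡ 2462^2 = 6061444 ≡ 1714
1882^128 ≡ 1714^2 = 2937796 ≡ 2009
1882^256 ≡ 2009^2 = 4036081 ≡ 1795
376 = 256 + 64 + 32 + 16 + 8, so 1882^376 ≡ 1795·1714·2462·1112·1404 ≡ 1589 (mod 2767)
y^r · r^s ≡ 1012·1589 = 1608068 ≡ 441 (mod 2767)

441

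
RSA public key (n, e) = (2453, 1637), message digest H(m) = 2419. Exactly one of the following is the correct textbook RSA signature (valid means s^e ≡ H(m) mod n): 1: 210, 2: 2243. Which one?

Candidate 1: 210^2 = 44100 ≡ 2399; 210^4 ≡ 2399^2 = 5755201 ≡ 463; 210^8 ≡ 463^2 = 214369 ≡ 958; 210^16 ≡ 958^2 = 917764 ≡ 342; 210^32 ≡ 342^2 = 116964 ≡ 1673; 210^64 ≡ 1673^2 = 2798929 ≡ 56; 210^128 ≡ 56^2 = 3136 ≡ 683; 210^256 ≡ 683^2 = 466489 ≡ 419; 210^512 ≡ 419^2 = 175561 ≡ 1398; 210^1024 ≡ 1398^2 = 1954404 ≡ 1816; 1637 = 1024 + 512 + 64 + 32 + 4 + 1, so 210^1637 ≡ 1816·1398·56·1673·463·210 ≡ 34 (mod 2453)
Candidate 2: 2243^2 = 5031049 ≡ 2399; 2243^4 ≡ 2399^2 = 5755201 ≡ 463; 2243^8 ≡ 463^2 = 214369 ≡ 958; 2243^16 ≡ 958^2 = 917764 ≡ 342; 2243^32 ≡ 342^2 = 116964 ≡ 1673; 2243^64 ≡ 1673^2 = 2798929 ≡ 56; 2243^128 ≡ 56^2 = 3136 ≡ 683; 2243^256 ≡ 683^2 = 466489 ≡ 419; 2243^512 ≡ 419^2 = 175561 ≡ 1398; 2243^1024 ≡ 1398^2 = 1954404 ≡ 1816; 1637 = 1024 + 512 + 64 + 32 + 4 + 1, so 2243^1637 ≡ 1816·1398·56·1673·463·2243 ≡ 2419 (mod 2453)
  → matches H(m) = 2419

2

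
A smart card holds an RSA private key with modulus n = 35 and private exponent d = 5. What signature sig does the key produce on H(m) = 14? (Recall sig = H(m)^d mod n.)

14

Squares mod 35: (H(m))^1≡14, (H(m))^2≡21, (H(m))^4≡21
5 = 4 + 1, so (H(m))^5 ≡ 21·14 ≡ 14 (mod 35)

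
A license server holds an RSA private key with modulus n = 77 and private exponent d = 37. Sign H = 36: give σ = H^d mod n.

64

H^2 ≡ 36^2 = 1296 ≡ 64
H^4 ≡ 64^2 = 4096 ≡ 15
H^8 ≡ 15^2 = 225 ≡ 71
H^16 ≡ 71^2 = 5041 ≡ 36
H^32 ≡ 36^2 = 1296 ≡ 64
37 = 32 + 4 + 1, so H^37 ≡ 64·15·36 ≡ 64 (mod 77)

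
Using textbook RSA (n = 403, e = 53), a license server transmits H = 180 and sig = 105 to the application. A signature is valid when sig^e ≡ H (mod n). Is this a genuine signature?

forged

sig^2 ≡ 105^2 = 11025 ≡ 144
sig^4 ≡ 144^2 = 20736 ≡ 183
sig^8 ≡ 183^2 = 33489 ≡ 40
sig^16 ≡ 40^2 = 1600 ≡ 391
sig^32 ≡ 391^2 = 152881 ≡ 144
53 = 32 + 16 + 4 + 1, so sig^53 ≡ 144·391·183·105 ≡ 53 (mod 403)
sig^53 mod 403 = 53, but H = 180.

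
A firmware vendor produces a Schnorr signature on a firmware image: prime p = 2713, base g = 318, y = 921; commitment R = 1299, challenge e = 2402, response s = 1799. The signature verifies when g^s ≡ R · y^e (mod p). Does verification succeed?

g^s mod p:
Squares mod 2713: 318^1≡318, 318^2≡743, 318^4≡1310, 318^8≡1484, 318^16≡2013, 318^32≡1660, 318^64≡1905, 318^128≡1744, 318^256≡263, 318^512≡1344, 318^1024≡2191
1799 = 1024 + 512 + 256 + 4 + 2 + 1, so 318^1799 ≡ 2191·1344·263·1310·743·318 ≡ 2287 (mod 2713)
R · y^e mod p:
Squares mod 2713: 921^1≡921, 921^2≡1785, 921^4≡1163, 921^8≡1495, 921^16≡2226, 921^32≡1138, 921^64≡943, 921^128≡2098, 921^256≡1118, 921^512≡1944, 921^1024≡2640, 921^2048≡2616
2402 = 2048 + 256 + 64 + 32 + 2, so 921^2402 ≡ 2616·1118·943·1138·1785 ≡ 31 (mod 2713)
1299·31 = 40269 ≡ 2287 (mod 2713)
2287 ≡ 2287 (mod 2713); signature holds.

passes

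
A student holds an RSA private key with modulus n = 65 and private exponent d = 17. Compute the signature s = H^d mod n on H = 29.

H^2 ≡ 29^2 = 841 ≡ 61
H^4 ≡ 61^2 = 3721 ≡ 16
H^8 ≡ 16^2 = 256 ≡ 61
H^16 ≡ 61^2 = 3721 ≡ 16
17 = 16 + 1, so H^17 ≡ 16·29 ≡ 9 (mod 65)

9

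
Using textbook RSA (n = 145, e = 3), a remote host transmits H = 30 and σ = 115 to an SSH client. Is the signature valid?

invalid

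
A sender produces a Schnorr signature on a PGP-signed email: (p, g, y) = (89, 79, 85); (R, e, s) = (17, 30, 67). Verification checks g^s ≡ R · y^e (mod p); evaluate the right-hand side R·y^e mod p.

85^30 mod 89 = 32
R · y^e ≡ 17·32 = 544 ≡ 10 (mod 89)

10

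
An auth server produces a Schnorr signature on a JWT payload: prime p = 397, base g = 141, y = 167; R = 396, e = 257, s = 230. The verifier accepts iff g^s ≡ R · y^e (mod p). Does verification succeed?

g^s mod p:
141^2 = 19881 ≡ 31
141^4 ≡ 31^2 = 961 ≡ 167
141^8 ≡ 167^2 = 27889 ≡ 99
141^16 ≡ 99^2 = 9801 ≡ 273
141^32 ≡ 273^2 = 74529 ≡ 290
141^64 ≡ 290^2 = 84100 ≡ 333
141^128 ≡ 333^2 = 110889 ≡ 126
230 = 128 + 64 + 32 + 4 + 2, so 141^230 ≡ 126·333·290·167·31 ≡ 290 (mod 397)
R · y^e mod p:
167^2 = 27889 ≡ 99
167^4 ≡ 99^2 = 9801 ≡ 273
167^8 ≡ 273^2 = 74529 ≡ 290
167^16 ≡ 290^2 = 84100 ≡ 333
167^32 ≡ 333^2 = 110889 ≡ 126
167^64 ≡ 126^2 = 15876 ≡ 393
167^128 ≡ 393^2 = 154449 ≡ 16
167^256 ≡ 16^2 = 256
257 = 256 + 1, so 167^257 ≡ 256·167 ≡ 273 (mod 397)
396·273 = 108108 ≡ 124 (mod 397)
290 ≠ 124; the check fails.

fails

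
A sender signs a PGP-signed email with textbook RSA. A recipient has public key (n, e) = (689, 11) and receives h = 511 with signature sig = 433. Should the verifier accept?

Squares mod 689: sig^1≡433, sig^2≡81, sig^4≡360, sig^8≡68
11 = 8 + 2 + 1, so sig^11 ≡ 68·81·433 ≡ 335 (mod 689)
335 ≠ 511, so verification fails.

reject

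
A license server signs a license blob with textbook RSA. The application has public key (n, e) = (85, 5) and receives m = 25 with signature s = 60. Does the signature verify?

Squares mod 85: s^1≡60, s^2≡30, s^4≡50
5 = 4 + 1, so s^5 ≡ 50·60 ≡ 25 (mod 85)
25 = m, so the signature checks out.

verifies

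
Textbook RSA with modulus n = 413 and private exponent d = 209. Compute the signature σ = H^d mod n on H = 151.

23

H^2 ≡ 151^2 = 22801 ≡ 86
H^4 ≡ 86^2 = 7396 ≡ 375
H^8 ≡ 375^2 = 140625 ≡ 205
H^16 ≡ 205^2 = 42025 ≡ 312
H^32 ≡ 312^2 = 97344 ≡ 289
H^64 ≡ 289^2 = 83521 ≡ 95
H^128 ≡ 95^2 = 9025 ≡ 352
209 = 128 + 64 + 16 + 1, so H^209 ≡ 352·95·312·151 ≡ 23 (mod 413)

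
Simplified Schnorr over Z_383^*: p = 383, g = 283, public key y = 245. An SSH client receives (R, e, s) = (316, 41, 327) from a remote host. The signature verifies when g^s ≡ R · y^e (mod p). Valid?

g^s mod p:
283^2 = 80089 ≡ 42
283^4 ≡ 42^2 = 1764 ≡ 232
283^8 ≡ 232^2 = 53824 ≡ 204
283^16 ≡ 204^2 = 41616 ≡ 252
283^32 ≡ 252^2 = 63504 ≡ 309
283^64 ≡ 309^2 = 95481 ≡ 114
283^128 ≡ 114^2 = 12996 ≡ 357
283^256 ≡ 357^2 = 127449 ≡ 293
327 = 256 + 64 + 4 + 2 + 1, so 283^327 ≡ 293·114·232·42·283 ≡ 325 (mod 383)
R · y^e mod p:
245^2 = 60025 ≡ 277
245^4 ≡ 277^2 = 76729 ≡ 129
245^8 ≡ 129^2 = 16641 ≡ 172
245^16 ≡ 172^2 = 29584 ≡ 93
245^32 ≡ 93^2 = 8649 ≡ 223
41 = 32 + 8 + 1, so 245^41 ≡ 223·172·245 ≡ 315 (mod 383)
316·315 = 99540 ≡ 343 (mod 383)
325 ≠ 343; the check fails.

no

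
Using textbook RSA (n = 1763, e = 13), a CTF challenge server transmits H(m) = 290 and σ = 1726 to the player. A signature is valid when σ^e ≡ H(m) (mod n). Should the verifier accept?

σ^13 mod 1763 = 1253
σ^13 mod 1763 = 1253, but H(m) = 290.

reject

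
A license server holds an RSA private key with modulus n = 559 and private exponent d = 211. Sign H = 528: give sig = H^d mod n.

Squares mod 559: H^1≡528, H^2≡402, H^4≡53, H^8≡14, H^16≡196, H^32≡404, H^64≡547, H^128≡144
211 = 128 + 64 + 16 + 2 + 1, so H^211 ≡ 144·547·196·402·528 ≡ 356 (mod 559)

356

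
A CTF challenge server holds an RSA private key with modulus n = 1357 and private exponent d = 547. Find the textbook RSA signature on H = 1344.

Squares mod 1357: H^1≡1344, H^2≡169, H^4≡64, H^8≡25, H^16≡625, H^32≡1166, H^64≡1199, H^128≡538, H^256≡403, H^512≡926
547 = 512 + 32 + 2 + 1, so H^547 ≡ 926·1166·169·1344 ≡ 366 (mod 1357)

366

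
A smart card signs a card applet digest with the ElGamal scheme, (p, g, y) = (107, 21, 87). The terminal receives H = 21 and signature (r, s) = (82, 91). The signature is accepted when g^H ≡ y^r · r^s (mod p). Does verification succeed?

Left side g^H mod p:
21^21 mod 107 = 82
Right side y^r · r^s mod p:
87^82 mod 107 = 100
82^91 mod 107 = 59
100·59 = 5900 ≡ 15 (mod 107)
82 ≠ 15, so verification fails.

fails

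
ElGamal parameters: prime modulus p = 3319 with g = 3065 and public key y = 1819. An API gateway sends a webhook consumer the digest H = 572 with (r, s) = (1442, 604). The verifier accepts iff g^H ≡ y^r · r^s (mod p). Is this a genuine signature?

genuine

Left side g^H mod p:
3065^2 = 9394225 ≡ 1455
3065^4 ≡ 1455^2 = 2117025 ≡ 2822
3065^8 ≡ 2822^2 = 7963684 ≡ 1403
3065^16 ≡ 1403^2 = 1968409 ≡ 242
3065^32 ≡ 242^2 = 58564 ≡ 2141
3065^64 ≡ 2141^2 = 4583881 ≡ 342
3065^128 ≡ 342^2 = 116964 ≡ 799
3065^256 ≡ 799^2 = 638401 ≡ 1153
3065^512 ≡ 1153^2 = 1329409 ≡ 1809
572 = 512 + 32 + 16 + 8 + 4, so 3065^572 ≡ 1809·2141·242·1403·2822 ≡ 605 (mod 3319)
Right side y^r · r^s mod p:
1819^2 = 3308761 ≡ 3037
1819^4 ≡ 3037^2 = 9223369 ≡ 3187
1819^8 ≡ 3187^2 = 10156969 ≡ 829
1819^16 ≡ 829^2 = 687241 ≡ 208
1819^32 ≡ 208^2 = 43264 ≡ 117
1819^64 ≡ 117^2 = 13689 ≡ 413
1819^128 ≡ 413^2 = 170569 ≡ 1300
1819^256 ≡ 1300^2 = 1690000 ≡ 629
1819^512 ≡ 629^2 = 395641 ≡ 680
1819^1024 ≡ 680^2 = 462400 ≡ 1059
1442 = 1024 + 256 + 128 + 32 + 2, so 1819^1442 ≡ 1059·629·1300·117·3037 ≡ 2415 (mod 3319)
1442^2 = 2079364 ≡ 1670
1442^4 ≡ 1670^2 = 2788900 ≡ 940
1442^8 ≡ 940^2 = 883600 ≡ 746
1442^16 ≡ 746^2 = 556516 ≡ 2243
1442^32 ≡ 2243^2 = 5031049 ≡ 2764
1442^64 ≡ 2764^2 = 7639696 ≡ 2677
1442^128 ≡ 2677^2 = 7166329 ≡ 608
1442^256 ≡ 608^2 = 369664 ≡ 1255
1442^512 ≡ 1255^2 = 1575025 ≡ 1819
604 = 512 + 64 + 16 + 8 + 4, so 1442^604 ≡ 1819·2677·2243·746·940 ≡ 3065 (mod 3319)
2415·3065 = 7401975 ≡ 605 (mod 3319)
605 ≡ 605 (mod 3319), so the signature is genuine.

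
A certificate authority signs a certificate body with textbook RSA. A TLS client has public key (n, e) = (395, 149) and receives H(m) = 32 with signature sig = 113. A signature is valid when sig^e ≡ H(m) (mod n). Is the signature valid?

Squares mod 395: sig^1≡113, sig^2≡129, sig^4≡51, sig^8≡231, sig^16≡36, sig^32≡111, sig^64≡76, sig^128≡246
149 = 128 + 16 + 4 + 1, so sig^149 ≡ 246·36·51·113 ≡ 363 (mod 395)
The recovered value 363 does not match the digest 32.

invalid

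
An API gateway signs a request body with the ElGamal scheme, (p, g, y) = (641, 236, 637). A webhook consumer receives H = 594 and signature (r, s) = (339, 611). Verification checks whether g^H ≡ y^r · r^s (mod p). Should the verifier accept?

reject

Left side g^H mod p:
Squares mod 641: 236^1≡236, 236^2≡570, 236^4≡554, 236^8≡518, 236^16≡386, 236^32≡284, 236^64≡531, 236^128≡562, 236^256≡472, 236^512≡357
594 = 512 + 64 + 16 + 2, so 236^594 ≡ 357·531·386·570 ≡ 389 (mod 641)
Right side y^r · r^s mod p:
Squares mod 641: 637^1≡637, 637^2≡16, 637^4≡256, 637^8≡154, 637^16≡640, 637^32≡1, 637^64≡1, 637^128≡1, 637^256≡1
339 = 256 + 64 + 16 + 2 + 1, so 637^339 ≡ 1·1·640·16·637 ≡ 64 (mod 641)
Squares mod 641: 339^1≡339, 339^2≡182, 339^4≡433, 339^8≡317, 339^16≡493, 339^32≡110, 339^64≡562, 339^128≡472, 339^256≡357, 339^512≡531
611 = 512 + 64 + 32 + 2 + 1, so 339^611 ≡ 531·562·110·182·339 ≡ 456 (mod 641)
64·456 = 29184 ≡ 339 (mod 641)
389 ≠ 339, so verification fails.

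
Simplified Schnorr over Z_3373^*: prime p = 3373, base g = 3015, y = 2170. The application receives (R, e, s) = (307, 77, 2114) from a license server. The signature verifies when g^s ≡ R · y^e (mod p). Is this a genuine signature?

g^s mod p:
3015^2 = 9090225 ≡ 3363
3015^4 ≡ 3363^2 = 11309769 ≡ 100
3015^8 ≡ 100^2 = 10000 ≡ 3254
3015^16 ≡ 3254^2 = 10588516 ≡ 669
3015^32 ≡ 669^2 = 447561 ≡ 2325
3015^64 ≡ 2325^2 = 5405625 ≡ 2079
3015^128 ≡ 2079^2 = 4322241 ≡ 1428
3015^256 ≡ 1428^2 = 2039184 ≡ 1892
3015^512 ≡ 1892^2 = 3579664 ≡ 911
3015^1024 ≡ 911^2 = 829921 ≡ 163
3015^2048 ≡ 163^2 = 26569 ≡ 2958
2114 = 2048 + 64 + 2, so 3015^2114 ≡ 2958·2079·3363 ≡ 3089 (mod 3373)
R · y^e mod p:
2170^2 = 4708900 ≡ 192
2170^4 ≡ 192^2 = 36864 ≡ 3134
2170^8 ≡ 3134^2 = 9821956 ≡ 3153
2170^16 ≡ 3153^2 = 9941409 ≡ 1178
2170^32 ≡ 1178^2 = 1387684 ≡ 1381
2170^64 ≡ 1381^2 = 1907161 ≡ 1416
77 = 64 + 8 + 4 + 1, so 2170^77 ≡ 1416·3153·3134·2170 ≡ 522 (mod 3373)
307·522 = 160254 ≡ 1723 (mod 3373)
3089 ≠ 1723; the check fails.

forged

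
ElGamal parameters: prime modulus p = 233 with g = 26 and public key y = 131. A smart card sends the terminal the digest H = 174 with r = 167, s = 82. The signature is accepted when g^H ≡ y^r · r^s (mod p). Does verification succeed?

Left side g^H mod p:
26^2 = 676 ≡ 210
26^4 ≡ 210^2 = 44100 ≡ 63
26^8 ≡ 63^2 = 3969 ≡ 8
26^16 ≡ 8^2 = 64
26^32 ≡ 64^2 = 4096 ≡ 135
26^64 ≡ 135^2 = 18225 ≡ 51
26^128 ≡ 51^2 = 2601 ≡ 38
174 = 128 + 32 + 8 + 4 + 2, so 26^174 ≡ 38·135·8·63·210 ≡ 232 (mod 233)
Right side y^r · r^s mod p:
131^2 = 17161 ≡ 152
131^4 ≡ 152^2 = 23104 ≡ 37
131^8 ≡ 37^2 = 1369 ≡ 204
131^16 ≡ 204^2 = 41616 ≡ 142
131^32 ≡ 142^2 = 20164 ≡ 126
131^64 ≡ 126^2 = 15876 ≡ 32
131^128 ≡ 32^2 = 1024 ≡ 92
167 = 128 + 32 + 4 + 2 + 1, so 131^167 ≡ 92·126·37·152·131 ≡ 116 (mod 233)
167^2 = 27889 ≡ 162
167^4 ≡ 162^2 = 26244 ≡ 148
167^8 ≡ 148^2 = 21904 ≡ 2
167^16 ≡ 2^2 = 4
167^32 ≡ 4^2 = 16
167^64 ≡ 16^2 = 256 ≡ 23
82 = 64 + 16 + 2, so 167^82 ≡ 23·4·162 ≡ 225 (mod 233)
116·225 = 26100 ≡ 4 (mod 233)
232 ≠ 4, so verification fails.

fails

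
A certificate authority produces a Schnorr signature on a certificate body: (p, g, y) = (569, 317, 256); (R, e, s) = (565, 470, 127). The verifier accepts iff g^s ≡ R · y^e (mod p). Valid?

g^s mod p:
Squares mod 569: 317^1≡317, 317^2≡345, 317^4≡104, 317^8≡5, 317^16≡25, 317^32≡56, 317^64≡291
127 = 64 + 32 + 16 + 8 + 4 + 2 + 1, so 317^127 ≡ 291·56·25·5·104·345·317 ≡ 172 (mod 569)
R · y^e mod p:
Squares mod 569: 256^1≡256, 256^2≡101, 256^4≡528, 256^8≡543, 256^16≡107, 256^32≡69, 256^64≡209, 256^128≡437, 256^256≡354
470 = 256 + 128 + 64 + 16 + 4 + 2, so 256^470 ≡ 354·437·209·107·528·101 ≡ 153 (mod 569)
565·153 = 86445 ≡ 526 (mod 569)
172 ≠ 526; the check fails.

no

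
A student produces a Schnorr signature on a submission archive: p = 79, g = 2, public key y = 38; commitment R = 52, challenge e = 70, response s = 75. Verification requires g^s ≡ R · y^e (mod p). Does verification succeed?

g^s mod p:
Squares mod 79: 2^1≡2, 2^2≡4, 2^4≡16, 2^8≡19, 2^16≡45, 2^32≡50, 2^64≡51
75 = 64 + 8 + 2 + 1, so 2^75 ≡ 51·19·4·2 ≡ 10 (mod 79)
R · y^e mod p:
Squares mod 79: 38^1≡38, 38^2≡22, 38^4≡10, 38^8≡21, 38^16≡46, 38^32≡62, 38^64≡52
70 = 64 + 4 + 2, so 38^70 ≡ 52·10·22 ≡ 64 (mod 79)
52·64 = 3328 ≡ 10 (mod 79)
10 ≡ 10 (mod 79); signature holds.

passes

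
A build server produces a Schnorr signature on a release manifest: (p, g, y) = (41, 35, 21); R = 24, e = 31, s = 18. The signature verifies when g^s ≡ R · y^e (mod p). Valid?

no

g^s mod p:
35^18 mod 41 = 33
R · y^e mod p:
21^31 mod 41 = 20
24·20 = 480 ≡ 29 (mod 41)
33 ≠ 29; the check fails.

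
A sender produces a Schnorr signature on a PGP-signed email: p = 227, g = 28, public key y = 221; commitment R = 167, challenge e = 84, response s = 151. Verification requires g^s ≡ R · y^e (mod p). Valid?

yes

g^s mod p:
28^2 = 784 ≡ 103
28^4 ≡ 103^2 = 10609 ≡ 167
28^8 ≡ 167^2 = 27889 ≡ 195
28^16 ≡ 195^2 = 38025 ≡ 116
28^32 ≡ 116^2 = 13456 ≡ 63
28^64 ≡ 63^2 = 3969 ≡ 110
28^128 ≡ 110^2 = 12100 ≡ 69
151 = 128 + 16 + 4 + 2 + 1, so 28^151 ≡ 69·116·167·103·28 ≡ 192 (mod 227)
R · y^e mod p:
221^2 = 48841 ≡ 36
221^4 ≡ 36^2 = 1296 ≡ 161
221^8 ≡ 161^2 = 25921 ≡ 43
221^16 ≡ 43^2 = 1849 ≡ 33
221^32 ≡ 33^2 = 1089 ≡ 181
221^64 ≡ 181^2 = 32761 ≡ 73
84 = 64 + 16 + 4, so 221^84 ≡ 73·33·161 ≡ 133 (mod 227)
167·133 = 22211 ≡ 192 (mod 227)
192 ≡ 192 (mod 227); signature holds.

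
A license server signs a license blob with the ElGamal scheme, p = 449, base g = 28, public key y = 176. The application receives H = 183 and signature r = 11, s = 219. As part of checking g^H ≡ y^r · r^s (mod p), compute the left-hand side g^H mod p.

80

28^2 = 784 ≡ 335
28^4 ≡ 335^2 = 112225 ≡ 424
28^8 ≡ 424^2 = 179776 ≡ 176
28^16 ≡ 176^2 = 30976 ≡ 444
28^32 ≡ 444^2 = 197136 ≡ 25
28^64 ≡ 25^2 = 625 ≡ 176
28^128 ≡ 176^2 = 30976 ≡ 444
183 = 128 + 32 + 16 + 4 + 2 + 1, so 28^183 ≡ 444·25·444·424·335·28 ≡ 80 (mod 449)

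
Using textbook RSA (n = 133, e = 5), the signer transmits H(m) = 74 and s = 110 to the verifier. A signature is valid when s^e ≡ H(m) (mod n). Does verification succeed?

Squares mod 133: s^1≡110, s^2≡130, s^4≡9
5 = 4 + 1, so s^5 ≡ 9·110 ≡ 59 (mod 133)
The recovered value 59 does not match the digest 74.

fails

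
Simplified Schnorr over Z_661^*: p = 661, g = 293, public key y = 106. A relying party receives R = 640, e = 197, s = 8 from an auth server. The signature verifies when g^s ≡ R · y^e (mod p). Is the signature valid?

valid

g^s mod p:
293^2 = 85849 ≡ 580
293^4 ≡ 580^2 = 336400 ≡ 612
293^8 ≡ 612^2 = 374544 ≡ 418
R · y^e mod p:
106^2 = 11236 ≡ 660
106^4 ≡ 660^2 = 435600 ≡ 1
106^8 ≡ 1^2 = 1
106^16 ≡ 1^2 = 1
106^32 ≡ 1^2 = 1
106^64 ≡ 1^2 = 1
106^128 ≡ 1^2 = 1
197 = 128 + 64 + 4 + 1, so 106^197 ≡ 1·1·1·106 ≡ 106 (mod 661)
640·106 = 67840 ≡ 418 (mod 661)
418 ≡ 418 (mod 661); signature holds.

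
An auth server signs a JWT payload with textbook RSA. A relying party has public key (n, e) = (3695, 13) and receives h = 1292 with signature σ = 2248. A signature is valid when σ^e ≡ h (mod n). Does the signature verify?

σ^13 mod 3695 = 2198
The recovered value 2198 does not match the digest 1292.

does not verify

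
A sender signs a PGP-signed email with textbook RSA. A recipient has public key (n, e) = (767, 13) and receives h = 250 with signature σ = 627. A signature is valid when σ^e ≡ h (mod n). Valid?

yes

σ^2 ≡ 627^2 = 393129 ≡ 425
σ^4 ≡ 425^2 = 180625 ≡ 380
σ^8 ≡ 380^2 = 144400 ≡ 204
13 = 8 + 4 + 1, so σ^13 ≡ 204·380·627 ≡ 250 (mod 767)
Since 250 equals the digest 250, verification succeeds.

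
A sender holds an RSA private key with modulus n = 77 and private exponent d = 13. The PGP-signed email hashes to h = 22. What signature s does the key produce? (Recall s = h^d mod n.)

Squares mod 77: h^1≡22, h^2≡22, h^4≡22, h^8≡22
13 = 8 + 4 + 1, so h^13 ≡ 22·22·22 ≡ 22 (mod 77)

22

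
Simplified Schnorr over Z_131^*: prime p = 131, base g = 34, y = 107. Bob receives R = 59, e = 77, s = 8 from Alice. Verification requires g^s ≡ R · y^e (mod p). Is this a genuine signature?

forged

g^s mod p:
34^2 = 1156 ≡ 108
34^4 ≡ 108^2 = 11664 ≡ 5
34^8 ≡ 5^2 = 25
R · y^e mod p:
107^2 = 11449 ≡ 52
107^4 ≡ 52^2 = 2704 ≡ 84
107^8 ≡ 84^2 = 7056 ≡ 113
107^16 ≡ 113^2 = 12769 ≡ 62
107^32 ≡ 62^2 = 3844 ≡ 45
107^64 ≡ 45^2 = 2025 ≡ 60
77 = 64 + 8 + 4 + 1, so 107^77 ≡ 60·113·84·107 ≡ 60 (mod 131)
59·60 = 3540 ≡ 3 (mod 131)
25 ≠ 3; the check fails.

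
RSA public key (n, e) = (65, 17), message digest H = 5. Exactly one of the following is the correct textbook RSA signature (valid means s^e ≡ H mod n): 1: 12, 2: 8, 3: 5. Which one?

3

Candidate 1: Squares mod 65: 12^1≡12, 12^2≡14, 12^4≡1, 12^8≡1, 12^16≡1; 17 = 16 + 1, so 12^17 ≡ 1·12 ≡ 12 (mod 65)
Candidate 2: Squares mod 65: 8^1≡8, 8^2≡64, 8^4≡1, 8^8≡1, 8^16≡1; 17 = 16 + 1, so 8^17 ≡ 1·8 ≡ 8 (mod 65)
Candidate 3: Squares mod 65: 5^1≡5, 5^2≡25, 5^4≡40, 5^8≡40, 5^16≡40; 17 = 16 + 1, so 5^17 ≡ 40·5 ≡ 5 (mod 65)
  → matches H = 5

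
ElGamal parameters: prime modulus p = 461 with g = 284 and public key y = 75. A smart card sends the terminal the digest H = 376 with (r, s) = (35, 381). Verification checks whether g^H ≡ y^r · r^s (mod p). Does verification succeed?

passes

Left side g^H mod p:
Squares mod 461: 284^1≡284, 284^2≡442, 284^4≡361, 284^8≡319, 284^16≡341, 284^32≡109, 284^64≡356, 284^128≡422, 284^256≡138
376 = 256 + 64 + 32 + 16 + 8, so 284^376 ≡ 138·356·109·341·319 ≡ 408 (mod 461)
Right side y^r · r^s mod p:
Squares mod 461: 75^1≡75, 75^2≡93, 75^4≡351, 75^8≡114, 75^16≡88, 75^32≡368
35 = 32 + 2 + 1, so 75^35 ≡ 368·93·75 ≡ 413 (mod 461)
Squares mod 461: 35^1≡35, 35^2≡303, 35^4≡70, 35^8≡290, 35^16≡198, 35^32≡19, 35^64≡361, 35^128≡319, 35^256≡341
381 = 256 + 64 + 32 + 16 + 8 + 4 + 1, so 35^381 ≡ 341·361·19·198·290·70·35 ≡ 222 (mod 461)
413·222 = 91686 ≡ 408 (mod 461)
408 ≡ 408 (mod 461), so the signature is genuine.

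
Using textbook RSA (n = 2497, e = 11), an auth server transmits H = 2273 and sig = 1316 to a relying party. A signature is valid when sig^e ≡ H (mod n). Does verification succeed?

Squares mod 2497: sig^1≡1316, sig^2≡1435, sig^4≡1697, sig^8≡768
11 = 8 + 2 + 1, so sig^11 ≡ 768·1435·1316 ≡ 2273 (mod 2497)
Since 2273 equals the digest 2273, verification succeeds.

passes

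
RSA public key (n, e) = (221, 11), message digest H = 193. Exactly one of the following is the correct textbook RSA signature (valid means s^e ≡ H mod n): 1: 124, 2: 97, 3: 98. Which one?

Candidate 1: Squares mod 221: 124^1≡124, 124^2≡127, 124^4≡217, 124^8≡16; 11 = 8 + 2 + 1, so 124^11 ≡ 16·127·124 ≡ 28 (mod 221)
Candidate 2: Squares mod 221: 97^1≡97, 97^2≡127, 97^4≡217, 97^8≡16; 11 = 8 + 2 + 1, so 97^11 ≡ 16·127·97 ≡ 193 (mod 221)
  → matches H = 193
Candidate 3: Squares mod 221: 98^1≡98, 98^2≡101, 98^4≡35, 98^8≡120; 11 = 8 + 2 + 1, so 98^11 ≡ 120·101·98 ≡ 106 (mod 221)

2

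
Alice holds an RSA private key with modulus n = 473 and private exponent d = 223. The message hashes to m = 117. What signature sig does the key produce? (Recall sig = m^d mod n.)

255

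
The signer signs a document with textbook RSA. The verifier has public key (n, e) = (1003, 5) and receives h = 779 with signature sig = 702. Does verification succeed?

passes

sig^2 ≡ 702^2 = 492804 ≡ 331
sig^4 ≡ 331^2 = 109561 ≡ 234
5 = 4 + 1, so sig^5 ≡ 234·702 ≡ 779 (mod 1003)
779 = h, so the signature checks out.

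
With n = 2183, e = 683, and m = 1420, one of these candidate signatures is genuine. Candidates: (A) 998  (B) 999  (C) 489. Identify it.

Candidate A: Squares mod 2183: 998^1≡998, 998^2≡556, 998^4≡1333, 998^8≡2110, 998^16≡963, 998^32≡1777, 998^64≡1111, 998^128≡926, 998^256≡1740, 998^512≡1962; 683 = 512 + 128 + 32 + 8 + 2 + 1, so 998^683 ≡ 1962·926·1777·2110·556·998 ≡ 1220 (mod 2183)
Candidate B: Squares mod 2183: 999^1≡999, 999^2≡370, 999^4≡1554, 999^8≡518, 999^16≡1998, 999^32≡1480, 999^64≡851, 999^128≡1628, 999^256≡222, 999^512≡1258; 683 = 512 + 128 + 32 + 8 + 2 + 1, so 999^683 ≡ 1258·1628·1480·518·370·999 ≡ 185 (mod 2183)
Candidate C: Squares mod 2183: 489^1≡489, 489^2≡1174, 489^4≡803, 489^8≡824, 489^16≡63, 489^32≡1786, 489^64≡433, 489^128≡1934, 489^256≡877, 489^512≡713; 683 = 512 + 128 + 32 + 8 + 2 + 1, so 489^683 ≡ 713·1934·1786·824·1174·489 ≡ 1420 (mod 2183)
  → matches m = 1420

C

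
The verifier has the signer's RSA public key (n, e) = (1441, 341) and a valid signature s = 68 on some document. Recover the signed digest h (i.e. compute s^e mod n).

1080

s^2 ≡ 68^2 = 4624 ≡ 301
s^4 ≡ 301^2 = 90601 ≡ 1259
s^8 ≡ 1259^2 = 1585081 ≡ 1422
s^16 ≡ 1422^2 = 2022084 ≡ 361
s^32 ≡ 361^2 = 130321 ≡ 631
s^64 ≡ 631^2 = 398161 ≡ 445
s^128 ≡ 445^2 = 198025 ≡ 608
s^256 ≡ 608^2 = 369664 ≡ 768
341 = 256 + 64 + 16 + 4 + 1, so s^341 ≡ 768·445·361·1259·68 ≡ 1080 (mod 1441)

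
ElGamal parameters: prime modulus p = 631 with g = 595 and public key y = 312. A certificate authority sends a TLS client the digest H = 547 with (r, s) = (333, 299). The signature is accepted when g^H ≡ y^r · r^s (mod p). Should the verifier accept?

Left side g^H mod p:
595^547 mod 631 = 626
Right side y^r · r^s mod p:
312^333 mod 631 = 182
333^299 mod 631 = 260
182·260 = 47320 ≡ 626 (mod 631)
626 ≡ 626 (mod 631), so the signature is genuine.

accept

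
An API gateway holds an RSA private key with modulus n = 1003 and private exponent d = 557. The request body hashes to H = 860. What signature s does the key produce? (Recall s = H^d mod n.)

844

H^557 mod 1003 = 844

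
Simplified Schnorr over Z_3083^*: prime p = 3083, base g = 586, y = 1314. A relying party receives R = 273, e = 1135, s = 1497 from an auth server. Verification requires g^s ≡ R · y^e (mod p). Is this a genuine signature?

g^s mod p:
Squares mod 3083: 586^1≡586, 586^2≡1183, 586^4≡2890, 586^8≡253, 586^16≡2349, 586^32≡2314, 586^64≡2508, 586^128≡744, 586^256≡1679, 586^512≡1179, 586^1024≡2691
1497 = 1024 + 256 + 128 + 64 + 16 + 8 + 1, so 586^1497 ≡ 2691·1679·744·2508·2349·253·586 ≡ 2316 (mod 3083)
R · y^e mod p:
Squares mod 3083: 1314^1≡1314, 1314^2≡116, 1314^4≡1124, 1314^8≡2429, 1314^16≡2262, 1314^32≡1947, 1314^64≡1802, 1314^128≡805, 1314^256≡595, 1314^512≡2563, 1314^1024≡2179
1135 = 1024 + 64 + 32 + 8 + 4 + 2 + 1, so 1314^1135 ≡ 2179·1802·1947·2429·1124·116·1314 ≡ 144 (mod 3083)
273·144 = 39312 ≡ 2316 (mod 3083)
2316 ≡ 2316 (mod 3083); signature holds.

genuine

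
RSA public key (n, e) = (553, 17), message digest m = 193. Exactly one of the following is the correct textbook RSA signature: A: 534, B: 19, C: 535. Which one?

A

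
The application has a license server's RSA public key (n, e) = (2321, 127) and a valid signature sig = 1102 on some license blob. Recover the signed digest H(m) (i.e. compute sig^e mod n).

2163

Squares mod 2321: sig^1≡1102, sig^2≡521, sig^4≡2205, sig^8≡1851, sig^16≡405, sig^32≡1555, sig^64≡1864
127 = 64 + 32 + 16 + 8 + 4 + 2 + 1, so sig^127 ≡ 1864·1555·405·1851·2205·521·1102 ≡ 2163 (mod 2321)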